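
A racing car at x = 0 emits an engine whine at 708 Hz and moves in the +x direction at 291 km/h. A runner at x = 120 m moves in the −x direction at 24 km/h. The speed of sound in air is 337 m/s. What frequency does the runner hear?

291 km/h = 80.83 m/s; 24 km/h = 6.667 m/s.
The observer lies on the +x side, so the source is heading toward the observer and the observer is heading toward the source.
With source approaching and observer approaching, f' = f · (v + v_o)/(v − v_s).
f' = 708 × (337 + 6.667)/(337 − 80.83) = 708 × 343.67/256.17 ≈ 950 Hz.

950 Hz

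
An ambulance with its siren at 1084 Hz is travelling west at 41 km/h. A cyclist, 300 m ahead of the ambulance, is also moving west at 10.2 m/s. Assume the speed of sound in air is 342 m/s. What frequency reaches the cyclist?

41 km/h = 11.39 m/s.
The cyclist is ahead, so the ambulance is moving toward it while the cyclist is moving away from the ambulance.
General Doppler shift: f' = f · (v − v_o)/(v − v_s).
f' = 1084 × (342 − 10.2)/(342 − 11.39) = 1084 × 331.8/330.61 ≈ 1088 Hz.

1088 Hz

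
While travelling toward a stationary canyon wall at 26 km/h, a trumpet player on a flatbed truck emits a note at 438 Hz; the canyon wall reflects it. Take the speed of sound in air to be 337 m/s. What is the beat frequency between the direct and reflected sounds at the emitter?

19.2 Hz

26 km/h = 7.222 m/s.
The canyon wall receives the sound from a moving source: f₁ = f₀ · v/(v − v_e) = 438 × 337/329.78 ≈ 447.59 Hz.
On the return leg the trumpet player on a flatbed truck is a moving observer: f₂ = f₁ · (v + v_e)/v = 447.59 × 344.22/337 ≈ 457.18 Hz.
Equivalently f₂ = f₀ · (v + v_e)/(v − v_e).
Beat against the emitted tone: |f₂ − f₀| = 2v_e·f₀/(v − v_e) = 2 × 7.222 × 438/329.78 ≈ 19.2 Hz.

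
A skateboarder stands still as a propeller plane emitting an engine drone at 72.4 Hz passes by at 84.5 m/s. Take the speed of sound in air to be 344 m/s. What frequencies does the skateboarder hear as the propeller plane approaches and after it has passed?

Approaching: f₁ = f · v/(v − v_s) = 72.4 × 344/259.5 ≈ 96 Hz.
Receding: f₂ = f · v/(v + v_s) = 72.4 × 344/428.5 ≈ 58 Hz.

96 Hz approaching; 58 Hz receding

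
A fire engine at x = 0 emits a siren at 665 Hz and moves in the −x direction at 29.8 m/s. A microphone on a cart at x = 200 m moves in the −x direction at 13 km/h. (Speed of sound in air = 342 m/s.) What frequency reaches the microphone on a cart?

618 Hz

13 km/h = 3.611 m/s.
The observer lies on the +x side, so the source is heading away from the observer and the observer is heading toward the source.
General Doppler shift: f' = f · (v + v_o)/(v + v_s).
f' = 665 × (342 + 3.611)/(342 + 29.8) = 665 × 345.61/371.8 ≈ 618 Hz.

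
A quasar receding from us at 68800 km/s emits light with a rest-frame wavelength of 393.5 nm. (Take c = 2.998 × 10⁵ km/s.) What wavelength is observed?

β = v/c = 68800/299800 = 0.2295.
Relativistic Doppler for wavelength: λ' = λ₀ · √((1 + β)/(1 − β)).
λ' = 393.5 × √(1.2295/0.7705) = 393.5 × 1.26320 ≈ 497.1 nm.

497.1 nm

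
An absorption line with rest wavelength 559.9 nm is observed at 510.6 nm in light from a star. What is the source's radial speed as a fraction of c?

0.092c

λ'/λ₀ = 0.9119 < 1 (blueshift), so the source is approaching.
λ'/λ₀ = √((1 − β)/(1 + β)) for an approaching source ⇒ β = (1 − r²)/(1 + r²) with r = λ'/λ₀.
β = (1 − 0.8317)/(1 + 0.8317) ≈ 0.092.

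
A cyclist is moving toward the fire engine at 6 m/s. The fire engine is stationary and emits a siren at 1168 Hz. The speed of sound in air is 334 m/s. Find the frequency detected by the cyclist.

Moving observer, stationary source: f' = f · (v + v_o)/v.
f' = 1168 × (334 + 6)/334 = 1168 × 340/334 ≈ 1189 Hz.

1189 Hz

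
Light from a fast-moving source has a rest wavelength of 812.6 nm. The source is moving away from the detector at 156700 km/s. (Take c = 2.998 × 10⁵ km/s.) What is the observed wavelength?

β = v/c = 156700/299800 = 0.5227.
Relativistic Doppler for wavelength: λ' = λ₀ · √((1 + β)/(1 − β)).
λ' = 812.6 × √(1.5227/0.4773) = 812.6 × 1.78608 ≈ 1451.4 nm.

1451.4 nm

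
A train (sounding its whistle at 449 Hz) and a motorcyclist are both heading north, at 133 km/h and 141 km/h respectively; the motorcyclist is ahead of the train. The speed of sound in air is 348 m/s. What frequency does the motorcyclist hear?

446 Hz

133 km/h = 36.94 m/s; 141 km/h = 39.17 m/s.
The motorcyclist is ahead, so the train is moving toward it while the motorcyclist is moving away from the train.
With source approaching and observer receding, f' = f · (v − v_o)/(v − v_s).
f' = 449 × (348 − 39.17)/(348 − 36.94) = 449 × 308.83/311.06 ≈ 446 Hz.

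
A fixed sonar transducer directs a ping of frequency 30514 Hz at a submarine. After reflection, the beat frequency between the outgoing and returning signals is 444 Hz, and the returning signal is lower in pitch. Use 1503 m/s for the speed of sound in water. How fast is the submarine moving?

11.0 m/s

Double Doppler shift off a moving reflector: f₂ = f₀ · (v + u)/(v − u) (u > 0 toward emitter).
Returning signal is lower, so f₂ = f₀ − Δf = 30514 − 444 = 30070 Hz.
Rearranging, u = v · (f₂ − f₀)/(f₂ + f₀) = 1503 × -444/60584 ≈ -11.0 m/s.
So the submarine is moving at 11.0 m/s away from the emitter.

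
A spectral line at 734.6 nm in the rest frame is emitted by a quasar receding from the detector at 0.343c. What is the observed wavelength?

Relativistic Doppler for wavelength: λ' = λ₀ · √((1 + β)/(1 − β)).
λ' = 734.6 × √(1.3430/0.6570) = 734.6 × 1.42973 ≈ 1050.3 nm.

1050.3 nm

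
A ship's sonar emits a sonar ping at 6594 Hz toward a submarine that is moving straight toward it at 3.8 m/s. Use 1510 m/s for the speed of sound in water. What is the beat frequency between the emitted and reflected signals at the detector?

The submarine first receives the wave as a moving observer: f₁ = f₀ · (v + u)/v = 6594 × (1510 + 3.8)/1510 ≈ 6610.6 Hz.
The reflection then acts as a moving source: f₂ = f₁ · v/(v − u) ≈ 6627.3 Hz.
Beat frequency: |f₂ − f₀| = 2u·f₀/(v − u) = 2 × 3.8 × 6594/1506.2 ≈ 33.3 Hz.

33.3 Hz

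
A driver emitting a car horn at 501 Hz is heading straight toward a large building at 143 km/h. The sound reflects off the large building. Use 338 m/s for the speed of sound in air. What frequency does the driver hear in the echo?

634 Hz

143 km/h = 39.72 m/s.
The large building receives the sound from a moving source: f₁ = f₀ · v/(v − v_e) = 501 × 338/298.28 ≈ 568 Hz.
On the return leg the driver is a moving observer: f₂ = f₁ · (v + v_e)/v = 568 × 377.72/338 ≈ 634 Hz.
Equivalently f₂ = f₀ · (v + v_e)/(v − v_e).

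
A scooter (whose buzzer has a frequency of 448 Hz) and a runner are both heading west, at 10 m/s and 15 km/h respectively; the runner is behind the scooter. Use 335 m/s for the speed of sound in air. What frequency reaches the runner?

15 km/h = 4.167 m/s.
The runner is behind, so the scooter is moving away from it while the runner is moving toward the scooter.
Both move, so f' = f · (v + v_o)/(v + v_s).
f' = 448 × (335 + 4.167)/(335 + 10) = 448 × 339.17/345 ≈ 440 Hz.

440 Hz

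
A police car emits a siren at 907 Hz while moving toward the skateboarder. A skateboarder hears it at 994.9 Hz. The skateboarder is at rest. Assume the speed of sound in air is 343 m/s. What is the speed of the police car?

f' = f · v/(v − v_s) ⇒ v_s = v · |1 − f/f'|.
v_s = 343 × |1 − 907/994.9| = 343 × 0.08835 ≈ 30 m/s.

30 m/s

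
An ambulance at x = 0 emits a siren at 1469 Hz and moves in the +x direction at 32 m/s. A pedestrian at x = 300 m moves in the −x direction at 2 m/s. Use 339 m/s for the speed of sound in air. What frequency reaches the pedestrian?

The observer lies on the +x side, so the source is heading toward the observer and the observer is heading toward the source.
General Doppler shift: f' = f · (v + v_o)/(v − v_s).
f' = 1469 × (339 + 2)/(339 − 32) = 1469 × 341/307 ≈ 1632 Hz.

1632 Hz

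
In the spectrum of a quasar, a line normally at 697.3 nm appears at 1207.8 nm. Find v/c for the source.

0.500c

λ'/λ₀ = 1.7321 > 1 (redshift), so the source is receding.
λ'/λ₀ = √((1 + β)/(1 − β)) for a receding source ⇒ β = (r² − 1)/(r² + 1) with r = λ'/λ₀.
β = (3.0002 − 1)/(3.0002 + 1) ≈ 0.500.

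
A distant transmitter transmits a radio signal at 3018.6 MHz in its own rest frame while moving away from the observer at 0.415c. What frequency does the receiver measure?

1940.9 MHz

Relativistic Doppler for frequency: f' = f₀ · √((1 − β)/(1 + β)).
f' = 3018.6 × √(0.5850/1.4150) = 3018.6 × 0.64298 ≈ 1940.9 MHz.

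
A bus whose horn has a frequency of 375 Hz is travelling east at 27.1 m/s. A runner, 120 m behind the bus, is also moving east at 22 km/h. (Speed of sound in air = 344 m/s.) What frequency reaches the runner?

22 km/h = 6.111 m/s.
The runner is behind, so the bus is moving away from it while the runner is moving toward the bus.
Both move, so f' = f · (v + v_o)/(v + v_s).
f' = 375 × (344 + 6.111)/(344 + 27.1) = 375 × 350.11/371.1 ≈ 354 Hz.

354 Hz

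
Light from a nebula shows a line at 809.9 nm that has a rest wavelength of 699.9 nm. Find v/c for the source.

0.145c

λ'/λ₀ = 1.1572 > 1 (redshift), so the source is receding.
λ'/λ₀ = √((1 + β)/(1 − β)) for a receding source ⇒ β = (r² − 1)/(r² + 1) with r = λ'/λ₀.
β = (1.3390 − 1)/(1.3390 + 1) ≈ 0.145.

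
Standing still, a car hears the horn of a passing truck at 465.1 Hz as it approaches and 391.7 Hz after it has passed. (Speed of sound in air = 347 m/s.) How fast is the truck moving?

30 m/s

f₁/f₂ = (v + v_s)/(v − v_s), so v_s = v · (f₁ − f₂)/(f₁ + f₂).
v_s = 347 × (465.1 − 391.7)/(465.1 + 391.7) = 347 × 73.4/856.8 ≈ 30 m/s.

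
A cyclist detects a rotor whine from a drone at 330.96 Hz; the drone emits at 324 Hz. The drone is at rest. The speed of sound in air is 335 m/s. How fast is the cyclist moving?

f' > f, so the cyclist is approaching.
f' = f · (v + v_o)/v ⇒ v_o = v · |f'/f − 1|.
v_o = 335 × |330.96/324 − 1| = 335 × 0.02148 ≈ 7.2 m/s.

7.2 m/s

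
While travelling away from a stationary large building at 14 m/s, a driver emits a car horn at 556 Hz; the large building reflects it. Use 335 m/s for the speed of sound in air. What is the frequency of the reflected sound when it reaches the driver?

511 Hz

The large building receives the sound from a moving source: f₁ = f₀ · v/(v + v_e) = 556 × 335/349 ≈ 534 Hz.
On the return leg the driver is a moving observer: f₂ = f₁ · (v − v_e)/v = 534 × 321/335 ≈ 511 Hz.
Equivalently f₂ = f₀ · (v − v_e)/(v + v_e).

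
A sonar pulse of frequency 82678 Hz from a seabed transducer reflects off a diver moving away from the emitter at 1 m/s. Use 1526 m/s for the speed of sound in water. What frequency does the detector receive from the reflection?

82570 Hz

At the diver (a moving observer), f₁ = f₀ · (v − u)/v = 82678 × 1525/1526 ≈ 82624 Hz.
The reflection then acts as a moving source: f₂ = f₁ · v/(v + u) ≈ 82570 Hz.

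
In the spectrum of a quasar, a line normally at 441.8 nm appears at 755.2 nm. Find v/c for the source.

λ'/λ₀ = 1.7094 > 1 (redshift), so the source is receding.
λ'/λ₀ = √((1 + β)/(1 − β)) for a receding source ⇒ β = (r² − 1)/(r² + 1) with r = λ'/λ₀.
β = (2.9219 − 1)/(2.9219 + 1) ≈ 0.490.

0.490c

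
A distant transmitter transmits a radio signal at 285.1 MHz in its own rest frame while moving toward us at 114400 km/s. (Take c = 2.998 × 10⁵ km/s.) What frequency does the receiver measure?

426.1 MHz

β = v/c = 114400/299800 = 0.3816.
Relativistic Doppler for frequency: f' = f₀ · √((1 + β)/(1 − β)).
f' = 285.1 × √(1.3816/0.6184) = 285.1 × 1.49469 ≈ 426.1 MHz.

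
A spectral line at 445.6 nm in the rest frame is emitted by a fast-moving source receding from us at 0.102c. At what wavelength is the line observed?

493.6 nm

Relativistic Doppler for wavelength: λ' = λ₀ · √((1 + β)/(1 − β)).
λ' = 445.6 × √(1.1020/0.8980) = 445.6 × 1.10778 ≈ 493.6 nm.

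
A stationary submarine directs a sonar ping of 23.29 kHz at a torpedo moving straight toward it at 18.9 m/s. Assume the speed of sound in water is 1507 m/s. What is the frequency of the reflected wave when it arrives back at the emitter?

23.9 kHz

The torpedo first receives the wave as a moving observer: f₁ = f₀ · (v + u)/v = 23.29 × (1507 + 18.9)/1507 ≈ 23.6 kHz.
The reflection then acts as a moving source: f₂ = f₁ · v/(v − u) ≈ 23.9 kHz.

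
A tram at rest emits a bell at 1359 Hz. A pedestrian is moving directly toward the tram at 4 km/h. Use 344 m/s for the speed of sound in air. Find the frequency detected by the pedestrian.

1363 Hz

4 km/h = 1.111 m/s.
Only the observer moves, toward the source, so f' = f · (v + v_o)/v.
f' = 1359 × (344 + 1.111)/344 = 1359 × 345.11/344 ≈ 1363 Hz.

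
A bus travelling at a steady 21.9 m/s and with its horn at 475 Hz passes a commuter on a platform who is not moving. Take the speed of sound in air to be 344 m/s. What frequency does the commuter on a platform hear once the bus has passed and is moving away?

Receding: f₂ = f · v/(v + v_s) = 475 × 344/365.9 ≈ 447 Hz.

447 Hz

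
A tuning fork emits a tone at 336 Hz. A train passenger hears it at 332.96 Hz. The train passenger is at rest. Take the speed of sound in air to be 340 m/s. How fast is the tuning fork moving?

f' < f, so the tuning fork is receding.
f' = f · v/(v + v_s) ⇒ v_s = v · |1 − f/f'|.
v_s = 340 × |1 − 336/332.96| = 340 × 0.00913 ≈ 3.1 m/s.

3.1 m/s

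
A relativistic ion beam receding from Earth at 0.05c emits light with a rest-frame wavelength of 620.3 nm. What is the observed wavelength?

Relativistic Doppler for wavelength: λ' = λ₀ · √((1 + β)/(1 − β)).
λ' = 620.3 × √(1.0500/0.9500) = 620.3 × 1.05131 ≈ 652.1 nm.

652.1 nm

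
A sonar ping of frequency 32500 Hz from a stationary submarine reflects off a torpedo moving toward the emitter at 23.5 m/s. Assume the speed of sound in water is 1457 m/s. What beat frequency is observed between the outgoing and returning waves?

The torpedo first receives the wave as a moving observer: f₁ = f₀ · (v + u)/v = 32500 × (1457 + 23.5)/1457 ≈ 33024 Hz.
The reflection then acts as a moving source: f₂ = f₁ · v/(v − u) ≈ 33566 Hz.
Beat frequency: |f₂ − f₀| = 2u·f₀/(v − u) = 2 × 23.5 × 32500/1433.5 ≈ 1066 Hz.

1066 Hz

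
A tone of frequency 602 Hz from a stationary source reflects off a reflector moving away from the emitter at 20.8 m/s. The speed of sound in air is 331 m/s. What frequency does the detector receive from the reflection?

At the reflector (a moving observer), f₁ = f₀ · (v − u)/v = 602 × 310.2/331 ≈ 564 Hz.
The reflection then acts as a moving source: f₂ = f₁ · v/(v + u) ≈ 531 Hz.
Equivalently f₂ = f₀ · (v − u)/(v + u).

531 Hz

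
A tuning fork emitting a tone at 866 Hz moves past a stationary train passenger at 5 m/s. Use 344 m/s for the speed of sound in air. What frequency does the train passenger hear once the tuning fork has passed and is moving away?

Receding: f₂ = f · v/(v + v_s) = 866 × 344/349 ≈ 854 Hz.

854 Hz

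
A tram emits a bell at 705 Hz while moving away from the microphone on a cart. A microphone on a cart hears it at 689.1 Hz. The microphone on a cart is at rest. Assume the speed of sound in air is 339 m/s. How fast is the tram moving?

7.8 m/s

f' = f · v/(v + v_s) ⇒ v_s = v · |1 − f/f'|.
v_s = 339 × |1 − 705/689.1| = 339 × 0.02307 ≈ 7.8 m/s.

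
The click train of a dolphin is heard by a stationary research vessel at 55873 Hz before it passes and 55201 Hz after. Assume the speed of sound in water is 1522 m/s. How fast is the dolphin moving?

9.2 m/s

f₁/f₂ = (v + v_s)/(v − v_s), so v_s = v · (f₁ − f₂)/(f₁ + f₂).
v_s = 1522 × (55873 − 55201)/(55873 + 55201) = 1522 × 672/111074 ≈ 9.2 m/s.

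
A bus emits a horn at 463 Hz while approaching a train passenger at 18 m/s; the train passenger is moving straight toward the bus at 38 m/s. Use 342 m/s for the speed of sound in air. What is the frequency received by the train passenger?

With source approaching and observer approaching, f' = f · (v + v_o)/(v − v_s).
f' = 463 × (342 + 38)/(342 − 18) = 463 × 380/324 ≈ 543 Hz.

543 Hz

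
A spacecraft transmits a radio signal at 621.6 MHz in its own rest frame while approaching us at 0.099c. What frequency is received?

Relativistic Doppler for frequency: f' = f₀ · √((1 + β)/(1 − β)).
f' = 621.6 × √(1.0990/0.9010) = 621.6 × 1.10443 ≈ 686.5 MHz.

686.5 MHz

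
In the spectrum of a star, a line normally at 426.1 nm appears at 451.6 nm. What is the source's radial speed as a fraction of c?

0.058

λ'/λ₀ = 1.0598 > 1 (redshift), so the source is receding.
λ'/λ₀ = √((1 + β)/(1 − β)) for a receding source ⇒ β = (r² − 1)/(r² + 1) with r = λ'/λ₀.
β = (1.1233 − 1)/(1.1233 + 1) ≈ 0.058.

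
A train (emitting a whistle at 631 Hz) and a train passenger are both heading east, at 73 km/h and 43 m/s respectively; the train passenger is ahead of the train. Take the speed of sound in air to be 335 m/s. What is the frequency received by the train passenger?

585 Hz

73 km/h = 20.28 m/s.
The train passenger is ahead, so the train is moving toward it while the train passenger is moving away from the train.
Both move, so f' = f · (v − v_o)/(v − v_s).
f' = 631 × (335 − 43)/(335 − 20.28) = 631 × 292/314.72 ≈ 585 Hz.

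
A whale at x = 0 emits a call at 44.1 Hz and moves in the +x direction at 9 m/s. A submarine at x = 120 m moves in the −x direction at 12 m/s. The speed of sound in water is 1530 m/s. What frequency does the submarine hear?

44.7 Hz

The observer lies on the +x side, so the source is heading toward the observer and the observer is heading toward the source.
With source approaching and observer approaching, f' = f · (v + v_o)/(v − v_s).
f' = 44.1 × (1530 + 12)/(1530 − 9) = 44.1 × 1542/1521 ≈ 44.7 Hz.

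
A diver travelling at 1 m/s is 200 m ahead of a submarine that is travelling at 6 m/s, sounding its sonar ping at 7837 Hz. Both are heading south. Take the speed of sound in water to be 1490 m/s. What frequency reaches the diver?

The diver is ahead, so the submarine is moving toward it while the diver is moving away from the submarine.
General Doppler shift: f' = f · (v − v_o)/(v − v_s).
f' = 7837 × (1490 − 1)/(1490 − 6) = 7837 × 1489/1484 ≈ 7863 Hz.

7863 Hz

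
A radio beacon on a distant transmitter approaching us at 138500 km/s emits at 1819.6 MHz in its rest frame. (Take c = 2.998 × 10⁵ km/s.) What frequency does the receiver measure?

β = v/c = 138500/299800 = 0.4620.
Relativistic Doppler for frequency: f' = f₀ · √((1 + β)/(1 − β)).
f' = 1819.6 × √(1.4620/0.5380) = 1819.6 × 1.64842 ≈ 2999.5 MHz.

2999.5 MHz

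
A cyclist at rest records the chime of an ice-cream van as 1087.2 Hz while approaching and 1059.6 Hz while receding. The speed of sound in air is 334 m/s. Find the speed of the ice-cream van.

f₁/f₂ = (v + v_s)/(v − v_s), so v_s = v · (f₁ − f₂)/(f₁ + f₂).
v_s = 334 × (1087.2 − 1059.6)/(1087.2 + 1059.6) = 334 × 27.6/2146.8 ≈ 4.3 m/s.

4.3 m/s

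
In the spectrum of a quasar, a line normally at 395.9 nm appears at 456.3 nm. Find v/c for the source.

λ'/λ₀ = 1.1526 > 1 (redshift), so the source is receding.
λ'/λ₀ = √((1 + β)/(1 − β)) for a receding source ⇒ β = (r² − 1)/(r² + 1) with r = λ'/λ₀.
β = (1.3284 − 1)/(1.3284 + 1) ≈ 0.141.

0.141c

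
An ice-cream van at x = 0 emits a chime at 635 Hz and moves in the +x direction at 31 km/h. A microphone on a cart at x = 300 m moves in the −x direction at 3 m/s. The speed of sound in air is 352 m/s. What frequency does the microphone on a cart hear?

656 Hz

31 km/h = 8.611 m/s.
The observer lies on the +x side, so the source is heading toward the observer and the observer is heading toward the source.
General Doppler shift: f' = f · (v + v_o)/(v − v_s).
f' = 635 × (352 + 3)/(352 − 8.611) = 635 × 355/343.39 ≈ 656 Hz.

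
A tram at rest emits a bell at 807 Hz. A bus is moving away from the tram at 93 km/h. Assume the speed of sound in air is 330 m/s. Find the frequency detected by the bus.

744 Hz

93 km/h = 25.83 m/s.
Moving observer, stationary source: f' = f · (v − v_o)/v.
f' = 807 × (330 − 25.83)/330 = 807 × 304.17/330 ≈ 744 Hz.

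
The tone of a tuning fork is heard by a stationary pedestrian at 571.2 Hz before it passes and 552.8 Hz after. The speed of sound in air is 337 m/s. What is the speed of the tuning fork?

f₁/f₂ = (v + v_s)/(v − v_s), so v_s = v · (f₁ − f₂)/(f₁ + f₂).
v_s = 337 × (571.2 − 552.8)/(571.2 + 552.8) = 337 × 18.4/1124.0 ≈ 5.5 m/s.

5.5 m/s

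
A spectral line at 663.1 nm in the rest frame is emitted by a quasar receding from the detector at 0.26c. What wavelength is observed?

Relativistic Doppler for wavelength: λ' = λ₀ · √((1 + β)/(1 − β)).
λ' = 663.1 × √(1.2600/0.7400) = 663.1 × 1.30488 ≈ 865.3 nm.

865.3 nm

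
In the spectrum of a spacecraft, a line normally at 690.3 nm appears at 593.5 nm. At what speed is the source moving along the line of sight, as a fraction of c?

0.150c

λ'/λ₀ = 0.8598 < 1 (blueshift), so the source is approaching.
λ'/λ₀ = √((1 − β)/(1 + β)) for an approaching source ⇒ β = (1 − r²)/(1 + r²) with r = λ'/λ₀.
β = (1 − 0.7392)/(1 + 0.7392) ≈ 0.150.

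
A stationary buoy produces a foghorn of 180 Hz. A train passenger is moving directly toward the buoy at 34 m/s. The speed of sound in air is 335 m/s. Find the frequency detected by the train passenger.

Moving observer, stationary source: f' = f · (v + v_o)/v.
f' = 180 × (335 + 34)/335 = 180 × 369/335 ≈ 198 Hz.

198 Hz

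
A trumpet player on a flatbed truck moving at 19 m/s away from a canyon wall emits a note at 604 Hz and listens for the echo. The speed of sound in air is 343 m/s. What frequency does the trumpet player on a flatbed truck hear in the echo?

The canyon wall receives the sound from a moving source: f₁ = f₀ · v/(v + v_e) = 604 × 343/362 ≈ 572 Hz.
On the return leg the trumpet player on a flatbed truck is a moving observer: f₂ = f₁ · (v − v_e)/v = 572 × 324/343 ≈ 541 Hz.

541 Hz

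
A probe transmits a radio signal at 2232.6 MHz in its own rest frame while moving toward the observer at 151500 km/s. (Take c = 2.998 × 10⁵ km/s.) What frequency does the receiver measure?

3894.7 MHz

β = v/c = 151500/299800 = 0.5053.
Relativistic Doppler for frequency: f' = f₀ · √((1 + β)/(1 − β)).
f' = 2232.6 × √(1.5053/0.4947) = 2232.6 × 1.74446 ≈ 3894.7 MHz.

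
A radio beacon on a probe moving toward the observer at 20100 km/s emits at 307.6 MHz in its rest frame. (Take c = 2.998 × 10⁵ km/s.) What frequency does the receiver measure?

329.0 MHz

β = v/c = 20100/299800 = 0.0670.
Relativistic Doppler for frequency: f' = f₀ · √((1 + β)/(1 − β)).
f' = 307.6 × √(1.0670/0.9330) = 307.6 × 1.06945 ≈ 329.0 MHz.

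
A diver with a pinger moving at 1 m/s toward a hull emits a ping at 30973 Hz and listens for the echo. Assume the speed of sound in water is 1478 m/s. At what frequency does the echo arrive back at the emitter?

The hull receives the sound from a moving source: f₁ = f₀ · v/(v − v_e) = 30973 × 1478/1477 ≈ 30994 Hz.
On the return leg the diver with a pinger is a moving observer: f₂ = f₁ · (v + v_e)/v = 30994 × 1479/1478 ≈ 31015 Hz.
Equivalently f₂ = f₀ · (v + v_e)/(v − v_e).

31015 Hz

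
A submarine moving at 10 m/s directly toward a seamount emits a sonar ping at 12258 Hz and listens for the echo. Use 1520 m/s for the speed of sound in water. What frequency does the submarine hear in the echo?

12420 Hz

The seamount receives the sound from a moving source: f₁ = f₀ · v/(v − v_e) = 12258 × 1520/1510 ≈ 12339 Hz.
On the return leg the submarine is a moving observer: f₂ = f₁ · (v + v_e)/v = 12339 × 1530/1520 ≈ 12420 Hz.
Equivalently f₂ = f₀ · (v + v_e)/(v − v_e).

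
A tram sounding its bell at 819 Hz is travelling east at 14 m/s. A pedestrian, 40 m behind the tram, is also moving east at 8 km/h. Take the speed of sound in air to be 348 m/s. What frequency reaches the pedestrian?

8 km/h = 2.222 m/s.
The pedestrian is behind, so the tram is moving away from it while the pedestrian is moving toward the tram.
With source receding and observer approaching, f' = f · (v + v_o)/(v + v_s).
f' = 819 × (348 + 2.222)/(348 + 14) = 819 × 350.22/362 ≈ 792 Hz.

792 Hz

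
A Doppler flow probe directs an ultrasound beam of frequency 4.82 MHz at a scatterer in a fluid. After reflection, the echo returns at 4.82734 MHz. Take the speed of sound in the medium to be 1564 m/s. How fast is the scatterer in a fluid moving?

1.19 m/s

Double Doppler shift off a moving reflector: f₂ = f₀ · (v + u)/(v − u) (u > 0 toward emitter).
Rearranging, u = v · (f₂ − f₀)/(f₂ + f₀) = 1564 × 0.00734/9.64734 ≈ 1.19 m/s.
So the scatterer in a fluid is moving at 1.19 m/s toward the emitter.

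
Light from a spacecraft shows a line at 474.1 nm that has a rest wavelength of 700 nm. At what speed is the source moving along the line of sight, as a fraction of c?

0.371

λ'/λ₀ = 0.6773 < 1 (blueshift), so the source is approaching.
λ'/λ₀ = √((1 − β)/(1 + β)) for an approaching source ⇒ β = (1 − r²)/(1 + r²) with r = λ'/λ₀.
β = (1 − 0.4587)/(1 + 0.4587) ≈ 0.371.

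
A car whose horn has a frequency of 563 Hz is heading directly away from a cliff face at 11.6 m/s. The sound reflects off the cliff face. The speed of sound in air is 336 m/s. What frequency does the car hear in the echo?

The cliff face receives the sound from a moving source: f₁ = f₀ · v/(v + v_e) = 563 × 336/347.6 ≈ 544 Hz.
On the return leg the car is a moving observer: f₂ = f₁ · (v − v_e)/v = 544 × 324.4/336 ≈ 525 Hz.
Equivalently f₂ = f₀ · (v − v_e)/(v + v_e).

525 Hz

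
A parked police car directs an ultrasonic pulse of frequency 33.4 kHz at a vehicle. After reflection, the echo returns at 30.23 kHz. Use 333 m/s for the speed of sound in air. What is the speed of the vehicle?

Double Doppler shift off a moving reflector: f₂ = f₀ · (v + u)/(v − u) (u > 0 toward emitter).
Rearranging, u = v · (f₂ − f₀)/(f₂ + f₀) = 333 × -3.17/63.63 ≈ -16.6 m/s.
So the vehicle is moving at 16.6 m/s away from the emitter.

16.6 m/s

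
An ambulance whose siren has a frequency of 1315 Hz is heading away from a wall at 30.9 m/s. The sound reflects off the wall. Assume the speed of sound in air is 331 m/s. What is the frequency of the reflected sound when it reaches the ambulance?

The wall receives the sound from a moving source: f₁ = f₀ · v/(v + v_e) = 1315 × 331/361.9 ≈ 1203 Hz.
On the return leg the ambulance is a moving observer: f₂ = f₁ · (v − v_e)/v = 1203 × 300.1/331 ≈ 1090 Hz.

1090 Hz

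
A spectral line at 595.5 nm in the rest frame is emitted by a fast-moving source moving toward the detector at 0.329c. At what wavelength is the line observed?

423.1 nm

Relativistic Doppler for wavelength: λ' = λ₀ · √((1 − β)/(1 + β)).
λ' = 595.5 × √(0.6710/1.3290) = 595.5 × 0.71056 ≈ 423.1 nm.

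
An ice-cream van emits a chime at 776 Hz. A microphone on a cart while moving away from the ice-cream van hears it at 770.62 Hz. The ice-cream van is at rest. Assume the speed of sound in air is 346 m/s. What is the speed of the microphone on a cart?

2.40 m/s

f' = f · (v − v_o)/v ⇒ v_o = v · |f'/f − 1|.
v_o = 346 × |770.62/776 − 1| = 346 × 0.006933 ≈ 2.40 m/s.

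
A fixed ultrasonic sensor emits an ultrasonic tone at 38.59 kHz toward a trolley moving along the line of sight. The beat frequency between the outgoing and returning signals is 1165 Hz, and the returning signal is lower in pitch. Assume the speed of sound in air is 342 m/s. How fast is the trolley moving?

5.2 m/s

Double Doppler shift off a moving reflector: f₂ = f₀ · (v + u)/(v − u) (u > 0 toward emitter).
Returning signal is lower, so f₂ = f₀ − Δf = 38590 − 1165 = 37425 Hz.
Rearranging, u = v · (f₂ − f₀)/(f₂ + f₀) = 342 × -1165/76015 ≈ -5.2 m/s.
So the trolley is moving at 5.2 m/s away from the emitter.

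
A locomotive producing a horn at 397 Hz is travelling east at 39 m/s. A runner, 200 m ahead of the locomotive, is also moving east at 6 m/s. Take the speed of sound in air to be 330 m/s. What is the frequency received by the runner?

The runner is ahead, so the locomotive is moving toward it while the runner is moving away from the locomotive.
General Doppler shift: f' = f · (v − v_o)/(v − v_s).
f' = 397 × (330 − 6)/(330 − 39) = 397 × 324/291 ≈ 442 Hz.

442 Hz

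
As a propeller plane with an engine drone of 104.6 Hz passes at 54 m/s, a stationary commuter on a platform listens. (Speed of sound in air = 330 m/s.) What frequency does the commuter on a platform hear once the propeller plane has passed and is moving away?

90 Hz

Receding: f₂ = f · v/(v + v_s) = 104.6 × 330/384 ≈ 90 Hz.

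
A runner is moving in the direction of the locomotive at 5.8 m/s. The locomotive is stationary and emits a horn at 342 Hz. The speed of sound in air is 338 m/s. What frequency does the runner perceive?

Only the observer moves, toward the source, so f' = f · (v + v_o)/v.
f' = 342 × (338 + 5.8)/338 = 342 × 343.8/338 ≈ 348 Hz.

348 Hz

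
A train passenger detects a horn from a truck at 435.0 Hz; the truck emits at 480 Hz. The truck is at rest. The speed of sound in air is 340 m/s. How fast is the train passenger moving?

f' < f, so the train passenger is receding.
f' = f · (v − v_o)/v ⇒ v_o = v · |f'/f − 1|.
v_o = 340 × |435.0/480 − 1| = 340 × 0.09375 ≈ 32 m/s.

32 m/s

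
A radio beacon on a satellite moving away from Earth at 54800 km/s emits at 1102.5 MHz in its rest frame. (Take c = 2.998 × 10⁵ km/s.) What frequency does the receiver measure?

916.4 MHz

β = v/c = 54800/299800 = 0.1828.
Relativistic Doppler for frequency: f' = f₀ · √((1 − β)/(1 + β)).
f' = 1102.5 × √(0.8172/1.1828) = 1102.5 × 0.83122 ≈ 916.4 MHz.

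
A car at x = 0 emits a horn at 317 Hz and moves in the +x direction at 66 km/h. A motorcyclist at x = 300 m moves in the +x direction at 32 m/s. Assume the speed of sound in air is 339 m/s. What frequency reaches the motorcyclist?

303 Hz

66 km/h = 18.33 m/s.
The observer lies on the +x side, so the source is heading toward the observer and the observer is heading away from the source.
General Doppler shift: f' = f · (v − v_o)/(v − v_s).
f' = 317 × (339 − 32)/(339 − 18.33) = 317 × 307/320.67 ≈ 303 Hz.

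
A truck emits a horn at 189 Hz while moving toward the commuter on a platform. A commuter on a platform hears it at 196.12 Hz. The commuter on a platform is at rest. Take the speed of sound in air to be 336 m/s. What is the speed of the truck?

f' = f · v/(v − v_s) ⇒ v_s = v · |1 − f/f'|.
v_s = 336 × |1 − 189/196.12| = 336 × 0.0363 ≈ 12.2 m/s.

12.2 m/s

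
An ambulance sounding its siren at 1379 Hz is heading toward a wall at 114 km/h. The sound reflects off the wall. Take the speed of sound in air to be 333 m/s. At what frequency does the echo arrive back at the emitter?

1669 Hz

114 km/h = 31.67 m/s.
The wall receives the sound from a moving source: f₁ = f₀ · v/(v − v_e) = 1379 × 333/301.33 ≈ 1524 Hz.
On the return leg the ambulance is a moving observer: f₂ = f₁ · (v + v_e)/v = 1524 × 364.67/333 ≈ 1669 Hz.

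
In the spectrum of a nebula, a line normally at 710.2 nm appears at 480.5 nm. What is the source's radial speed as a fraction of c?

λ'/λ₀ = 0.6766 < 1 (blueshift), so the source is approaching.
λ'/λ₀ = √((1 − β)/(1 + β)) for an approaching source ⇒ β = (1 − r²)/(1 + r²) with r = λ'/λ₀.
β = (1 − 0.4577)/(1 + 0.4577) ≈ 0.372.

0.372c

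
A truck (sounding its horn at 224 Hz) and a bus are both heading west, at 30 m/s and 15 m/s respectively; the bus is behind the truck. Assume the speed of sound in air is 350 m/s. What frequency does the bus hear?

The bus is behind, so the truck is moving away from it while the bus is moving toward the truck.
With source receding and observer approaching, f' = f · (v + v_o)/(v + v_s).
f' = 224 × (350 + 15)/(350 + 30) = 224 × 365/380 ≈ 215 Hz.

215 Hz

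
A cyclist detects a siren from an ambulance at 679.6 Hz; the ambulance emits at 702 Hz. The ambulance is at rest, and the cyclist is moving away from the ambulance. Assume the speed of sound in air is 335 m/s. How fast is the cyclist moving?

10.7 m/s

f' = f · (v − v_o)/v ⇒ v_o = v · |f'/f − 1|.
v_o = 335 × |679.6/702 − 1| = 335 × 0.03191 ≈ 10.7 m/s.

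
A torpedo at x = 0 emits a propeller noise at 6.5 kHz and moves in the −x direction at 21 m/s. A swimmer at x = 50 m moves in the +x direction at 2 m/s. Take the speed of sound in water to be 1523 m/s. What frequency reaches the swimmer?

6.40 kHz

The observer lies on the +x side, so the source is heading away from the observer and the observer is heading away from the source.
Both move, so f' = f · (v − v_o)/(v + v_s).
f' = 6.5 × (1523 − 2)/(1523 + 21) = 6.5 × 1521/1544 ≈ 6.40 kHz.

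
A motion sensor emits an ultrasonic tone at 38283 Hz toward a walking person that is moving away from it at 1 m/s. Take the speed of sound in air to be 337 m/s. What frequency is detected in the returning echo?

38056 Hz

The walking person first receives the wave as a moving observer: f₁ = f₀ · (v − u)/v = 38283 × (337 − 1)/337 ≈ 38169 Hz.
On reflection it acts as a source moving away from the stationary detector: f₂ = f₁ · v/(v + u) = 38169 × 337/338 ≈ 38056 Hz.
Equivalently f₂ = f₀ · (v − u)/(v + u).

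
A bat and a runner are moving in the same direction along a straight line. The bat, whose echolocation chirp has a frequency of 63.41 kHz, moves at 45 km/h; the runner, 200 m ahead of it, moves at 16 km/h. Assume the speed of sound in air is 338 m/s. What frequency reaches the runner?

45 km/h = 12.5 m/s; 16 km/h = 4.444 m/s.
The runner is ahead, so the bat is moving toward it while the runner is moving away from the bat.
Both move, so f' = f · (v − v_o)/(v − v_s).
f' = 63.41 × (338 − 4.444)/(338 − 12.5) = 63.41 × 333.56/325.5 ≈ 65.0 kHz.

65.0 kHz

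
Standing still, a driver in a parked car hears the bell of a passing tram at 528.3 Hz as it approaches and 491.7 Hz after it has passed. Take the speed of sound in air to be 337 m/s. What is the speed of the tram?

f₁/f₂ = (v + v_s)/(v − v_s), so v_s = v · (f₁ − f₂)/(f₁ + f₂).
v_s = 337 × (528.3 − 491.7)/(528.3 + 491.7) = 337 × 36.6/1020.0 ≈ 12.1 m/s.

12.1 m/s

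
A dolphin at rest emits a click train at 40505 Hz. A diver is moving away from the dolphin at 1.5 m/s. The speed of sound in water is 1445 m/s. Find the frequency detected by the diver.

Only the observer moves, away from the source, so f' = f · (v − v_o)/v.
f' = 40505 × (1445 − 1.5)/1445 = 40505 × 1443.5/1445 ≈ 40463 Hz.

40463 Hz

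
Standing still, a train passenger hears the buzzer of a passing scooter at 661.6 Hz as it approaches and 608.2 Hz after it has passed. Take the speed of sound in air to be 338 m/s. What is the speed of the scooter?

14.2 m/s

f₁/f₂ = (v + v_s)/(v − v_s), so v_s = v · (f₁ − f₂)/(f₁ + f₂).
v_s = 338 × (661.6 − 608.2)/(661.6 + 608.2) = 338 × 53.4/1269.8 ≈ 14.2 m/s.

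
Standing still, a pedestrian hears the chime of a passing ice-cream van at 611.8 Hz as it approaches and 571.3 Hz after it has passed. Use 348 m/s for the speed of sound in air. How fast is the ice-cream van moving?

f₁/f₂ = (v + v_s)/(v − v_s), so v_s = v · (f₁ − f₂)/(f₁ + f₂).
v_s = 348 × (611.8 − 571.3)/(611.8 + 571.3) = 348 × 40.5/1183.1 ≈ 11.9 m/s.

11.9 m/s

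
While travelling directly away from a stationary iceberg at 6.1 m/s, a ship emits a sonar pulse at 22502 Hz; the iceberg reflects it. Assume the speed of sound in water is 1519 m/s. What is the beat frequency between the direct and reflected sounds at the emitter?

The iceberg receives the sound from a moving source: f₁ = f₀ · v/(v + v_e) = 22502 × 1519/1525.1 ≈ 22412.0 Hz.
On the return leg the ship is a moving observer: f₂ = f₁ · (v − v_e)/v = 22412.0 × 1512.9/1519 ≈ 22322.0 Hz.
Equivalently f₂ = f₀ · (v − v_e)/(v + v_e).
Beat against the emitted tone: |f₂ − f₀| = 2v_e·f₀/(v + v_e) = 2 × 6.1 × 22502/1525.1 ≈ 180 Hz.

180 Hz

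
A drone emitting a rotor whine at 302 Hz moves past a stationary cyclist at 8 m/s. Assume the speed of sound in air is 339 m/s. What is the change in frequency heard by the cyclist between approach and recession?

14.3 Hz

Approaching: f₁ = f · v/(v − v_s) = 302 × 339/331 ≈ 309.3 Hz.
Receding: f₂ = f · v/(v + v_s) = 302 × 339/347 ≈ 295.0 Hz.
Drop: f₁ − f₂ = 2f·v·v_s/(v² − v_s²) = 2 × 302 × 339 × 8/(339² − 8²) ≈ 14.3 Hz.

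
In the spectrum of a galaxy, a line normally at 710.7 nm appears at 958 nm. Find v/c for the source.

λ'/λ₀ = 1.3480 > 1 (redshift), so the source is receding.
λ'/λ₀ = √((1 + β)/(1 − β)) for a receding source ⇒ β = (r² − 1)/(r² + 1) with r = λ'/λ₀.
β = (1.8170 − 1)/(1.8170 + 1) ≈ 0.290.

0.290c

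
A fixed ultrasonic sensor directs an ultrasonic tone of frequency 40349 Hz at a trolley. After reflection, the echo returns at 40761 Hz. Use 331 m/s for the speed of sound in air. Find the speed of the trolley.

1.68 m/s

Double Doppler shift off a moving reflector: f₂ = f₀ · (v + u)/(v − u) (u > 0 toward emitter).
Rearranging, u = v · (f₂ − f₀)/(f₂ + f₀) = 331 × 412/81110 ≈ 1.68 m/s.
So the trolley is moving at 1.68 m/s toward the emitter.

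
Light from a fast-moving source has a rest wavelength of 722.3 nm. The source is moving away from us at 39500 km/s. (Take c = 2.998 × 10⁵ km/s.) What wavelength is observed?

β = v/c = 39500/299800 = 0.1318.
Relativistic Doppler for wavelength: λ' = λ₀ · √((1 + β)/(1 − β)).
λ' = 722.3 × √(1.1318/0.8682) = 722.3 × 1.14171 ≈ 824.7 nm.

824.7 nm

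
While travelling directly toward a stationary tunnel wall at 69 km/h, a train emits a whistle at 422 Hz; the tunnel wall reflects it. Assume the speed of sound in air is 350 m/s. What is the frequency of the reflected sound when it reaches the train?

69 km/h = 19.17 m/s.
The tunnel wall receives the sound from a moving source: f₁ = f₀ · v/(v − v_e) = 422 × 350/330.83 ≈ 446 Hz.
On the return leg the train is a moving observer: f₂ = f₁ · (v + v_e)/v = 446 × 369.17/350 ≈ 471 Hz.

471 Hz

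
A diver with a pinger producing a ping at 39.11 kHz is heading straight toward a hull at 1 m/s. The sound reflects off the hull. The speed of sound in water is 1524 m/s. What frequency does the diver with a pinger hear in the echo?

The hull receives the sound from a moving source: f₁ = f₀ · v/(v − v_e) = 39.11 × 1524/1523 ≈ 39.1 kHz.
On the return leg the diver with a pinger is a moving observer: f₂ = f₁ · (v + v_e)/v = 39.1 × 1525/1524 ≈ 39.2 kHz.
Equivalently f₂ = f₀ · (v + v_e)/(v − v_e).

39.2 kHz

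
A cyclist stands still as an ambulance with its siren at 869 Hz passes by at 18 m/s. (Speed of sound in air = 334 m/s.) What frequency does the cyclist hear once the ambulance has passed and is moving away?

825 Hz

Receding: f₂ = f · v/(v + v_s) = 869 × 334/352 ≈ 825 Hz.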